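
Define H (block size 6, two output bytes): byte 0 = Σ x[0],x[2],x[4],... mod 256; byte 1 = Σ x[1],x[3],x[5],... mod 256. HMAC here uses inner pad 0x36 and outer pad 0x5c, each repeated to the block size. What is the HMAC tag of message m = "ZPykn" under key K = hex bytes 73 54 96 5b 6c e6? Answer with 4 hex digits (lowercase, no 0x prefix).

a923

Key hex bytes 73 54 96 5b 6c e6 is exactly B = 6 bytes: K' = 73 54 96 5b 6c e6.
K' ⊕ ipad = 45 62 a0 6d 5a d0.  K' ⊕ opad = 2f 08 ca 07 30 ba.
Inner input = (K'⊕ipad) ∥ m = 45 62 a0 6d 5a d0 ∥ 5a 50 79 6b 6e.
Inner hash: even-index sum = 640 mod 256 = 128; odd-index sum = 602 mod 256 = 90 → 80 5a.
Outer input = (K'⊕opad) ∥ inner = 2f 08 ca 07 30 ba ∥ 80 5a.
Outer hash (tag): even-index sum = 425 mod 256 = 169; odd-index sum = 291 mod 256 = 35 → a9 23.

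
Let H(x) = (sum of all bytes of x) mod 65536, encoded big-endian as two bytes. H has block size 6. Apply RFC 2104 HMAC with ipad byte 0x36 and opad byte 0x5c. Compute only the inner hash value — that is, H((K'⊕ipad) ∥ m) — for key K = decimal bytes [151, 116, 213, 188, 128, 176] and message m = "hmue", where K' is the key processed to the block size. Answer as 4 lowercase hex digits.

Key decimal bytes [151, 116, 213, 188, 128, 176] = 97 74 d5 bc 80 b0 is exactly B = 6 bytes: K' = 97 74 d5 bc 80 b0.
K' ⊕ ipad = a1 42 e3 8a b6 86.
Inner input = a1 42 e3 8a b6 86 ∥ 68 6d 75 65.
Inner hash: sum = 161+66+227+138+182+134+104+109+117+101 = 1339 → 05 3b.

053b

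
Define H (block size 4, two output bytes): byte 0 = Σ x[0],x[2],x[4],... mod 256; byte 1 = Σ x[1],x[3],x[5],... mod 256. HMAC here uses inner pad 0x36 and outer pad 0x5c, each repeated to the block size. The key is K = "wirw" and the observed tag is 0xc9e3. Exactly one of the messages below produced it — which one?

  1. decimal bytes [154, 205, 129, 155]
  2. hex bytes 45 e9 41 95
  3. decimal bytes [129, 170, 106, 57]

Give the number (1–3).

Key "wirw" = 77 69 72 77 is exactly B = 4 bytes: K' = 77 69 72 77.
K' ⊕ ipad = 41 5f 44 41; K' ⊕ opad = 2b 35 2e 2b.
m1: inner = H(41 5f 44 41 9a cd 81 9b) = a0 08; tag = H(2b 35 2e 2b a0 08) = f968
m2: inner = H(41 5f 44 41 45 e9 41 95) = 0b 1e; tag = H(2b 35 2e 2b 0b 1e) = 647e
m3: inner = H(41 5f 44 41 81 aa 6a 39) = 70 83; tag = H(2b 35 2e 2b 70 83) = c9e3 ← matches

3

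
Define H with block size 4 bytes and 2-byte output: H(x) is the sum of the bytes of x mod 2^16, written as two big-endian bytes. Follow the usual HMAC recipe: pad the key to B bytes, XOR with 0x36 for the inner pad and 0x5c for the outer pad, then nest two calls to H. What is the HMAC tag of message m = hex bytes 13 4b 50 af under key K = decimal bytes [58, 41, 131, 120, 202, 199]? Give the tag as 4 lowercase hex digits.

Key decimal bytes [58, 41, 131, 120, 202, 199] = 3a 29 83 78 ca c7 is 6 bytes > B = 4, so hash it first: H(key) = 02 ef, then zero-pad to 4 bytes: K' = 02 ef 00 00.
K' ⊕ ipad = 34 d9 36 36.  K' ⊕ opad = 5e b3 5c 5c.
Inner input = (K'⊕ipad) ∥ m = 34 d9 36 36 ∥ 13 4b 50 af.
Inner hash: sum = 52+217+54+54+19+75+80+175 = 726 → 02 d6.
Outer input = (K'⊕opad) ∥ inner = 5e b3 5c 5c ∥ 02 d6.
Outer hash (tag): sum = 94+179+92+92+2+214 = 673 → 02 a1.

02a1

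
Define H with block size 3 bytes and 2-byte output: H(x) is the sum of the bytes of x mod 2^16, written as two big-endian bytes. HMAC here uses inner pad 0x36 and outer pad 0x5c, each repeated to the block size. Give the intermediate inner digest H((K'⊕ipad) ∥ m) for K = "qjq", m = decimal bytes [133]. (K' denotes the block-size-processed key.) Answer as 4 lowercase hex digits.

Key "qjq" = 71 6a 71 is exactly B = 3 bytes: K' = 71 6a 71.
K' ⊕ ipad = 47 5c 47.
Inner input = 47 5c 47 ∥ 85.
Inner hash: sum = 71+92+71+133 = 367 → 01 6f.

016f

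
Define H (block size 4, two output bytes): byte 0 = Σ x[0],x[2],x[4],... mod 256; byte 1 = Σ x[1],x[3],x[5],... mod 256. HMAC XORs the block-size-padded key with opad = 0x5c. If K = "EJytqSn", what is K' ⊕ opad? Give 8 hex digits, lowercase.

Key "EJytqSn" = 45 4a 79 74 71 53 6e is 7 bytes > B = 4, so hash it first: H(key) = 9d 11, then zero-pad to 4 bytes: K' = 9d 11 00 00.
XOR each byte with 0x5c: 9d⊕5c=c1, 11⊕5c=4d, 00⊕5c=5c, 00⊕5c=5c.

c14d5c5c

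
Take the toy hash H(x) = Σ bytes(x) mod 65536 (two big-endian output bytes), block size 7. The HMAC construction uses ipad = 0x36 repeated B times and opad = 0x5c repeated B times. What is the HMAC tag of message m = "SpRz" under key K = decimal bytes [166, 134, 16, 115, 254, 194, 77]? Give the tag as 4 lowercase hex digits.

0416

Key decimal bytes [166, 134, 16, 115, 254, 194, 77] = a6 86 10 73 fe c2 4d is exactly B = 7 bytes: K' = a6 86 10 73 fe c2 4d.
K' ⊕ ipad = 90 b0 26 45 c8 f4 7b.  K' ⊕ opad = fa da 4c 2f a2 9e 11.
Inner input = (K'⊕ipad) ∥ m = 90 b0 26 45 c8 f4 7b ∥ 53 70 52 7a.
Inner hash: sum = 144+176+38+69+200+244+123+83+112+82+122 = 1393 → 05 71.
Outer input = (K'⊕opad) ∥ inner = fa da 4c 2f a2 9e 11 ∥ 05 71.
Outer hash (tag): sum = 250+218+76+47+162+158+17+5+113 = 1046 → 04 16.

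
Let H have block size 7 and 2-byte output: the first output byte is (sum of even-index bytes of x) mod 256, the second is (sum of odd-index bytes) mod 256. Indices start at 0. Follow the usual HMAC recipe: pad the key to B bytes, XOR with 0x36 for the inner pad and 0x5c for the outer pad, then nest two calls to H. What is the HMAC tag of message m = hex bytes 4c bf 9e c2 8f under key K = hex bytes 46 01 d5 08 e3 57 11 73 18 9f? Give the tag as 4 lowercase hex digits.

b81a

Key hex bytes 46 01 d5 08 e3 57 11 73 18 9f is 10 bytes > B = 7, so hash it first: H(key) = 27 72, then zero-pad to 7 bytes: K' = 27 72 00 00 00 00 00.
K' ⊕ ipad = 11 44 36 36 36 36 36.  K' ⊕ opad = 7b 2e 5c 5c 5c 5c 5c.
Inner input = (K'⊕ipad) ∥ m = 11 44 36 36 36 36 36 ∥ 4c bf 9e c2 8f.
Inner hash: even-index sum = 564 mod 256 = 52; odd-index sum = 553 mod 256 = 41 → 34 29.
Outer input = (K'⊕opad) ∥ inner = 7b 2e 5c 5c 5c 5c 5c ∥ 34 29.
Outer hash (tag): even-index sum = 440 mod 256 = 184; odd-index sum = 282 mod 256 = 26 → b8 1a.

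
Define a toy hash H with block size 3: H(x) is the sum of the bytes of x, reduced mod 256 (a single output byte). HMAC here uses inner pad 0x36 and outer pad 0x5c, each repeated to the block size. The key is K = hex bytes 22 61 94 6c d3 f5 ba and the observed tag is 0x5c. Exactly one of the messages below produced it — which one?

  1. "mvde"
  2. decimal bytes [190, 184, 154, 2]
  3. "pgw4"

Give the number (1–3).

Key hex bytes 22 61 94 6c d3 f5 ba is 7 bytes > B = 3, so hash it first: H(key) = 05, then zero-pad to 3 bytes: K' = 05 00 00.
K' ⊕ ipad = 33 36 36; K' ⊕ opad = 59 5c 5c.
m1: inner = H(33 36 36 6d 76 64 65) = 4b; tag = H(59 5c 5c 4b) = 5c ← matches
m2: inner = H(33 36 36 be b8 9a 02) = b1; tag = H(59 5c 5c b1) = c2
m3: inner = H(33 36 36 70 67 77 34) = 21; tag = H(59 5c 5c 21) = 32

1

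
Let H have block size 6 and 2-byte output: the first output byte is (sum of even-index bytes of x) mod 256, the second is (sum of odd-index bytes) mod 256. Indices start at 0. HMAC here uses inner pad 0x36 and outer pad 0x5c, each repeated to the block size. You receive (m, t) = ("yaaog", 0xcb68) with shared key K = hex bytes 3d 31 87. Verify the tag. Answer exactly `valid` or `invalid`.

valid

Key hex bytes 3d 31 87 is 3 bytes ≤ B = 6; zero-pad to 6 bytes: K' = 3d 31 87 00 00 00.
K' ⊕ ipad = 0b 07 b1 36 36 36; K' ⊕ opad = 61 6d db 5c 5c 5c.
Inner hash: even-index sum = 563 mod 256 = 51; odd-index sum = 323 mod 256 = 67 → 33 43.
Outer hash (recomputed tag): even-index sum = 459 mod 256 = 203; odd-index sum = 360 mod 256 = 104 → cb 68.
Recomputed tag = cb68; claimed = cb68 → match.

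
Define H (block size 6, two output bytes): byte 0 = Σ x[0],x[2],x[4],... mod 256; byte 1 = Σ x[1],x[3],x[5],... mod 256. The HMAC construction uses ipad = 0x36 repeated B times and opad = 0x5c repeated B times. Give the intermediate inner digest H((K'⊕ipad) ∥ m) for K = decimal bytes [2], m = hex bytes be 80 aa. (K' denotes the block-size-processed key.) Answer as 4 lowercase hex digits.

Key decimal bytes [2] = 02 is 1 byte ≤ B = 6; zero-pad to 6 bytes: K' = 02 00 00 00 00 00.
K' ⊕ ipad = 34 36 36 36 36 36.
Inner input = 34 36 36 36 36 36 ∥ be 80 aa.
Inner hash: even-index sum = 520 mod 256 = 8; odd-index sum = 290 mod 256 = 34 → 08 22.

0822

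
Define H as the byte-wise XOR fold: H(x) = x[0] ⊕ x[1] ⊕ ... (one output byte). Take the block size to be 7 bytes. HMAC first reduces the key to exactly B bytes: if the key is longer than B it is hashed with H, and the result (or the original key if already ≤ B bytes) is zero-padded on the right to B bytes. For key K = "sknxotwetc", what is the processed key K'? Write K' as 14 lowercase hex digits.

|K| = 10 > B = 7, so first hash the key.
H(K): XOR 73⊕6b⊕6e⊕78⊕6f⊕74⊕77⊕65⊕74⊕63 = 10.
Zero-pad H(K) = 10 to 7 bytes: K' = 10 00 00 00 00 00 00.

10000000000000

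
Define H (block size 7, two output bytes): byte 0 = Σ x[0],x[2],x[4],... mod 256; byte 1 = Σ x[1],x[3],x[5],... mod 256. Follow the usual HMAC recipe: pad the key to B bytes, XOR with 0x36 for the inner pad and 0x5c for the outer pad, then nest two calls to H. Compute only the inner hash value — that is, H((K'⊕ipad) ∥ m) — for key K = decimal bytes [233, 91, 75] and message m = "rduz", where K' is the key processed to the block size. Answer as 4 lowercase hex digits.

Key decimal bytes [233, 91, 75] = e9 5b 4b is 3 bytes ≤ B = 7; zero-pad to 7 bytes: K' = e9 5b 4b 00 00 00 00.
K' ⊕ ipad = df 6d 7d 36 36 36 36.
Inner input = df 6d 7d 36 36 36 36 ∥ 72 64 75 7a.
Inner hash: even-index sum = 678 mod 256 = 166; odd-index sum = 448 mod 256 = 192 → a6 c0.

a6c0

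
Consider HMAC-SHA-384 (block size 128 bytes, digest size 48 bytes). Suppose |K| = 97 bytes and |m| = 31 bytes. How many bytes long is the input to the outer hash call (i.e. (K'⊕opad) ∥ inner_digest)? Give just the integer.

176

Key is 97 ≤ 128 bytes, zero-padded: |K'| = 128.
Outer input = (K'⊕opad) ∥ H(inner) → 128 + 48 = 176 bytes.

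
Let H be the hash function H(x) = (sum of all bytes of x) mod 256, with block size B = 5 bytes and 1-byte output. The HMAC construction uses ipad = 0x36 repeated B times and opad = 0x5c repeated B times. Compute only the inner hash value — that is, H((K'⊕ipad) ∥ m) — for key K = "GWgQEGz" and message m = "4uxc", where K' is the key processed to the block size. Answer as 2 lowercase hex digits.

c6

Key "GWgQEGz" = 47 57 67 51 45 47 7a is 7 bytes > B = 5, so hash it first: H(key) = 5c, then zero-pad to 5 bytes: K' = 5c 00 00 00 00.
K' ⊕ ipad = 6a 36 36 36 36.
Inner input = 6a 36 36 36 36 ∥ 34 75 78 63.
Inner hash: sum = 106+54+54+54+54+52+117+120+99 = 710; mod 256 = 198 → c6.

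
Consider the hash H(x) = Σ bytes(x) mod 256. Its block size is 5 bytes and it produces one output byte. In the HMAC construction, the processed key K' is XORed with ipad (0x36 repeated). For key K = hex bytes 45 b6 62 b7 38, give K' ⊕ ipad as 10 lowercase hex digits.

738054810e

Key hex bytes 45 b6 62 b7 38 is exactly B = 5 bytes: K' = 45 b6 62 b7 38.
XOR each byte with 0x36: 45⊕36=73, b6⊕36=80, 62⊕36=54, b7⊕36=81, 38⊕36=0e.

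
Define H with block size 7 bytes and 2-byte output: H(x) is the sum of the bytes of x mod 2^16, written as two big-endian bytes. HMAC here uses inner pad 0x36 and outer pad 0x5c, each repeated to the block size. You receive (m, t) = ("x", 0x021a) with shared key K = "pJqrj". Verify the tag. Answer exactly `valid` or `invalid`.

valid

Key "pJqrj" = 70 4a 71 72 6a is 5 bytes ≤ B = 7; zero-pad to 7 bytes: K' = 70 4a 71 72 6a 00 00.
K' ⊕ ipad = 46 7c 47 44 5c 36 36; K' ⊕ opad = 2c 16 2d 2e 36 5c 5c.
Inner hash: sum = 70+124+71+68+92+54+54+120 = 653 → 02 8d.
Outer hash (recomputed tag): sum = 44+22+45+46+54+92+92+2+141 = 538 → 02 1a.
Recomputed tag = 021a; claimed = 021a → match.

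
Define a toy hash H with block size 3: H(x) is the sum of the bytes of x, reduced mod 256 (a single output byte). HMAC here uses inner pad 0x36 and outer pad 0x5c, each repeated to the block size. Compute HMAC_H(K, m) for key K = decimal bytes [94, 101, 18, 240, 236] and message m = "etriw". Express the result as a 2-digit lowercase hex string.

Key decimal bytes [94, 101, 18, 240, 236] = 5e 65 12 f0 ec is 5 bytes > B = 3, so hash it first: H(key) = b1, then zero-pad to 3 bytes: K' = b1 00 00.
K' ⊕ ipad = 87 36 36.  K' ⊕ opad = ed 5c 5c.
Inner input = (K'⊕ipad) ∥ m = 87 36 36 ∥ 65 74 72 69 77.
Inner hash: sum = 135+54+54+101+116+114+105+119 = 798; mod 256 = 30 → 1e.
Outer input = (K'⊕opad) ∥ inner = ed 5c 5c ∥ 1e.
Outer hash (tag): sum = 237+92+92+30 = 451; mod 256 = 195 → c3.

c3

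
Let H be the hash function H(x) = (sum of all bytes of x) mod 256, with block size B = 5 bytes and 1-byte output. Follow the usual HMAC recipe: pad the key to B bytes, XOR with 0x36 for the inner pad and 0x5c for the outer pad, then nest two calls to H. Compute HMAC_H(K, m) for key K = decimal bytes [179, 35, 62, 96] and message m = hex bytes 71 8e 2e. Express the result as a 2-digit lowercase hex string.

c3

Key decimal bytes [179, 35, 62, 96] = b3 23 3e 60 is 4 bytes ≤ B = 5; zero-pad to 5 bytes: K' = b3 23 3e 60 00.
K' ⊕ ipad = 85 15 08 56 36.  K' ⊕ opad = ef 7f 62 3c 5c.
Inner input = (K'⊕ipad) ∥ m = 85 15 08 56 36 ∥ 71 8e 2e.
Inner hash: sum = 133+21+8+86+54+113+142+46 = 603; mod 256 = 91 → 5b.
Outer input = (K'⊕opad) ∥ inner = ef 7f 62 3c 5c ∥ 5b.
Outer hash (tag): sum = 239+127+98+60+92+91 = 707; mod 256 = 195 → c3.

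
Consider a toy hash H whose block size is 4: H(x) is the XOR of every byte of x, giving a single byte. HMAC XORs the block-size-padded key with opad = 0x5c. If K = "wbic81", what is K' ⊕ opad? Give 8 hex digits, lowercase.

Key "wbic81" = 77 62 69 63 38 31 is 6 bytes > B = 4, so hash it first: H(key) = 16, then zero-pad to 4 bytes: K' = 16 00 00 00.
XOR each byte with 0x5c: 16⊕5c=4a, 00⊕5c=5c, 00⊕5c=5c, 00⊕5c=5c.

4a5c5c5c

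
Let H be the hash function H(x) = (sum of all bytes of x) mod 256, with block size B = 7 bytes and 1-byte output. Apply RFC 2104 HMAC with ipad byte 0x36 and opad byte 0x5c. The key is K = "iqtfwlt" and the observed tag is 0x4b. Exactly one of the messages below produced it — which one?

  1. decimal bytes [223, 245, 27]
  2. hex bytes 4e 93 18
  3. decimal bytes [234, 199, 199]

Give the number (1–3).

Key "iqtfwlt" = 69 71 74 66 77 6c 74 is exactly B = 7 bytes: K' = 69 71 74 66 77 6c 74.
K' ⊕ ipad = 5f 47 42 50 41 5a 42; K' ⊕ opad = 35 2d 28 3a 2b 30 28.
m1: inner = H(5f 47 42 50 41 5a 42 df f5 1b) = 04; tag = H(35 2d 28 3a 2b 30 28 04) = 4b ← matches
m2: inner = H(5f 47 42 50 41 5a 42 4e 93 18) = 0e; tag = H(35 2d 28 3a 2b 30 28 0e) = 55
m3: inner = H(5f 47 42 50 41 5a 42 ea c7 c7) = 8d; tag = H(35 2d 28 3a 2b 30 28 8d) = d4

1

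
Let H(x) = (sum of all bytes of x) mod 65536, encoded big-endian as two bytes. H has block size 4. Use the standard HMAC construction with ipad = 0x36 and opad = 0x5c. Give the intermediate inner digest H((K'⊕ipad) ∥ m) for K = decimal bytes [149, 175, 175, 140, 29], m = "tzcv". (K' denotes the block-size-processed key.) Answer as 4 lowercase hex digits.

Key decimal bytes [149, 175, 175, 140, 29] = 95 af af 8c 1d is 5 bytes > B = 4, so hash it first: H(key) = 02 9c, then zero-pad to 4 bytes: K' = 02 9c 00 00.
K' ⊕ ipad = 34 aa 36 36.
Inner input = 34 aa 36 36 ∥ 74 7a 63 76.
Inner hash: sum = 52+170+54+54+116+122+99+118 = 785 → 03 11.

0311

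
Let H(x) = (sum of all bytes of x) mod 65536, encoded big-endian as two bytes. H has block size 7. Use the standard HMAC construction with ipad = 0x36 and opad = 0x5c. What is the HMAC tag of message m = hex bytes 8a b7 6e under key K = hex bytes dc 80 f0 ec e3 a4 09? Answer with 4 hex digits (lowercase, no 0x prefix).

055f

Key hex bytes dc 80 f0 ec e3 a4 09 is exactly B = 7 bytes: K' = dc 80 f0 ec e3 a4 09.
K' ⊕ ipad = ea b6 c6 da d5 92 3f.  K' ⊕ opad = 80 dc ac b0 bf f8 55.
Inner input = (K'⊕ipad) ∥ m = ea b6 c6 da d5 92 3f ∥ 8a b7 6e.
Inner hash: sum = 234+182+198+218+213+146+63+138+183+110 = 1685 → 06 95.
Outer input = (K'⊕opad) ∥ inner = 80 dc ac b0 bf f8 55 ∥ 06 95.
Outer hash (tag): sum = 128+220+172+176+191+248+85+6+149 = 1375 → 05 5f.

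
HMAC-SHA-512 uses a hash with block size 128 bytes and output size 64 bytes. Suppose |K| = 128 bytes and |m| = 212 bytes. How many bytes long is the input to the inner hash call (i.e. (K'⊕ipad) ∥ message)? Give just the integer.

Key is 128 ≤ 128 bytes, zero-padded: |K'| = 128.
Inner input = (K'⊕ipad) ∥ m → 128 + 212 = 340 bytes.

340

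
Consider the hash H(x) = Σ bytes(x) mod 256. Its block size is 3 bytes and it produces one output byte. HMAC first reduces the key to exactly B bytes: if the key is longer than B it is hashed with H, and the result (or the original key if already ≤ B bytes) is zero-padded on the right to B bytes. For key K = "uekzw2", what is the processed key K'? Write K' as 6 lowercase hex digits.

|K| = 6 > B = 3, so first hash the key.
H(K): sum = 117+101+107+122+119+50 = 616; mod 256 = 104 → 68.
Zero-pad H(K) = 68 to 3 bytes: K' = 68 00 00.

680000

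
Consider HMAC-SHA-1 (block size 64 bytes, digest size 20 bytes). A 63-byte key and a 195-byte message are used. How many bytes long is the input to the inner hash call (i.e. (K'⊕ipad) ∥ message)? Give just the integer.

259

Key is 63 ≤ 64 bytes, zero-padded: |K'| = 64.
Inner input = (K'⊕ipad) ∥ m → 64 + 195 = 259 bytes.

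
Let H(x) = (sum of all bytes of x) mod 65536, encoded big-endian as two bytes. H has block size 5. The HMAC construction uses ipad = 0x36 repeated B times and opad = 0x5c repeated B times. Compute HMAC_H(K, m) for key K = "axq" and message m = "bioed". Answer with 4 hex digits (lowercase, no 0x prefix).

Key "axq" = 61 78 71 is 3 bytes ≤ B = 5; zero-pad to 5 bytes: K' = 61 78 71 00 00.
K' ⊕ ipad = 57 4e 47 36 36.  K' ⊕ opad = 3d 24 2d 5c 5c.
Inner input = (K'⊕ipad) ∥ m = 57 4e 47 36 36 ∥ 62 69 6f 65 64.
Inner hash: sum = 87+78+71+54+54+98+105+111+101+100 = 859 → 03 5b.
Outer input = (K'⊕opad) ∥ inner = 3d 24 2d 5c 5c ∥ 03 5b.
Outer hash (tag): sum = 61+36+45+92+92+3+91 = 420 → 01 a4.

01a4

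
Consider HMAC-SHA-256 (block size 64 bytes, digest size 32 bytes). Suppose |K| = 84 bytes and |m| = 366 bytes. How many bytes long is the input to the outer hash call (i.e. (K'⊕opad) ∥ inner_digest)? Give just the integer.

Key is 84 > 64 bytes, so it is hashed to 32 bytes then zero-padded to 64: |K'| = 64.
Outer input = (K'⊕opad) ∥ H(inner) → 64 + 32 = 96 bytes.

96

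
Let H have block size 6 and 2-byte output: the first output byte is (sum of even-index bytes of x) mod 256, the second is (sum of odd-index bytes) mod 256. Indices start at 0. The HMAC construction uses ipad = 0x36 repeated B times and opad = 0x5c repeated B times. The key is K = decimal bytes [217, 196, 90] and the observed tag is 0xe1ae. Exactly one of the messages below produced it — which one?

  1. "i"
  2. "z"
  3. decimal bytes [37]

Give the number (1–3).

Key decimal bytes [217, 196, 90] = d9 c4 5a is 3 bytes ≤ B = 6; zero-pad to 6 bytes: K' = d9 c4 5a 00 00 00.
K' ⊕ ipad = ef f2 6c 36 36 36; K' ⊕ opad = 85 98 06 5c 5c 5c.
m1: inner = H(ef f2 6c 36 36 36 69) = fa 5e; tag = H(85 98 06 5c 5c 5c fa 5e) = e1ae ← matches
m2: inner = H(ef f2 6c 36 36 36 7a) = 0b 5e; tag = H(85 98 06 5c 5c 5c 0b 5e) = f2ae
m3: inner = H(ef f2 6c 36 36 36 25) = b6 5e; tag = H(85 98 06 5c 5c 5c b6 5e) = 9dae

1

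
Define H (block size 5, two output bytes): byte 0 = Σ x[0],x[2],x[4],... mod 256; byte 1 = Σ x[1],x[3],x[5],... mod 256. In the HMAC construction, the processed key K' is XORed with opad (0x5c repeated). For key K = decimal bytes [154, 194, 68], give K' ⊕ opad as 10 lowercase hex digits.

Key decimal bytes [154, 194, 68] = 9a c2 44 is 3 bytes ≤ B = 5; zero-pad to 5 bytes: K' = 9a c2 44 00 00.
XOR each byte with 0x5c: 9a⊕5c=c6, c2⊕5c=9e, 44⊕5c=18, 00⊕5c=5c, 00⊕5c=5c.

c69e185c5c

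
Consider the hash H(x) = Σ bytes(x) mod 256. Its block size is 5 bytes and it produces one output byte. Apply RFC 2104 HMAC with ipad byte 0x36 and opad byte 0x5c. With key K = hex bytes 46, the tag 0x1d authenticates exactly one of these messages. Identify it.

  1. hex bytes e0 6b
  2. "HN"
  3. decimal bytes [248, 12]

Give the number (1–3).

Key hex bytes 46 is 1 byte ≤ B = 5; zero-pad to 5 bytes: K' = 46 00 00 00 00.
K' ⊕ ipad = 70 36 36 36 36; K' ⊕ opad = 1a 5c 5c 5c 5c.
m1: inner = H(70 36 36 36 36 e0 6b) = 93; tag = H(1a 5c 5c 5c 5c 93) = 1d ← matches
m2: inner = H(70 36 36 36 36 48 4e) = de; tag = H(1a 5c 5c 5c 5c de) = 68
m3: inner = H(70 36 36 36 36 f8 0c) = 4c; tag = H(1a 5c 5c 5c 5c 4c) = d6

1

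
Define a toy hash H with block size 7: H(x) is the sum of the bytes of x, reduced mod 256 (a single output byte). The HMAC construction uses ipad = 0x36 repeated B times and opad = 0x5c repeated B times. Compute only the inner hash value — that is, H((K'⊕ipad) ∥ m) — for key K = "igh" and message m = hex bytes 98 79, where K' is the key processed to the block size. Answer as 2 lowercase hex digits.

f7

Key "igh" = 69 67 68 is 3 bytes ≤ B = 7; zero-pad to 7 bytes: K' = 69 67 68 00 00 00 00.
K' ⊕ ipad = 5f 51 5e 36 36 36 36.
Inner input = 5f 51 5e 36 36 36 36 ∥ 98 79.
Inner hash: sum = 95+81+94+54+54+54+54+152+121 = 759; mod 256 = 247 → f7.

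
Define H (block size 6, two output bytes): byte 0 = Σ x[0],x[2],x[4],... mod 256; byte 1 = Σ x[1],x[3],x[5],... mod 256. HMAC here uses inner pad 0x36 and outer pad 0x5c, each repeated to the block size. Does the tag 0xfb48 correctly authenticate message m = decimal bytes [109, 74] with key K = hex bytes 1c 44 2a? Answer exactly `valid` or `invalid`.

invalid

Key hex bytes 1c 44 2a is 3 bytes ≤ B = 6; zero-pad to 6 bytes: K' = 1c 44 2a 00 00 00.
K' ⊕ ipad = 2a 72 1c 36 36 36; K' ⊕ opad = 40 18 76 5c 5c 5c.
Inner hash: even-index sum = 233 mod 256 = 233; odd-index sum = 296 mod 256 = 40 → e9 28.
Outer hash (recomputed tag): even-index sum = 507 mod 256 = 251; odd-index sum = 248 mod 256 = 248 → fb f8.
Recomputed tag = fbf8; claimed = fb48 → mismatch.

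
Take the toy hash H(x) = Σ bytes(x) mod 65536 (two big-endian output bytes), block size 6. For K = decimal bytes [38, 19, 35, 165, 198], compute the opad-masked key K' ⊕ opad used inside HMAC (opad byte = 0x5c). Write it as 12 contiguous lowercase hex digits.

Key decimal bytes [38, 19, 35, 165, 198] = 26 13 23 a5 c6 is 5 bytes ≤ B = 6; zero-pad to 6 bytes: K' = 26 13 23 a5 c6 00.
XOR each byte with 0x5c: 26⊕5c=7a, 13⊕5c=4f, 23⊕5c=7f, a5⊕5c=f9, c6⊕5c=9a, 00⊕5c=5c.

7a4f7ff99a5c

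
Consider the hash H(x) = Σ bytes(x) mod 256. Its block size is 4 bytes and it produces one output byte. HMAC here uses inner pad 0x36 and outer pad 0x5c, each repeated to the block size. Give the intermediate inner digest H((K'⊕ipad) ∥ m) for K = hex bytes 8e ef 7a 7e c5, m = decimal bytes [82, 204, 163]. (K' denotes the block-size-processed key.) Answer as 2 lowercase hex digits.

Key hex bytes 8e ef 7a 7e c5 is 5 bytes > B = 4, so hash it first: H(key) = 3a, then zero-pad to 4 bytes: K' = 3a 00 00 00.
K' ⊕ ipad = 0c 36 36 36.
Inner input = 0c 36 36 36 ∥ 52 cc a3.
Inner hash: sum = 12+54+54+54+82+204+163 = 623; mod 256 = 111 → 6f.

6f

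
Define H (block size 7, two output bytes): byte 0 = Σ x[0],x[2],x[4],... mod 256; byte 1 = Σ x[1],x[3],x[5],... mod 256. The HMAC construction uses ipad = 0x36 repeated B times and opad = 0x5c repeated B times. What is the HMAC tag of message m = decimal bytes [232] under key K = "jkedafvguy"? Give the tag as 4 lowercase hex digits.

Key "jkedafvguy" = 6a 6b 65 64 61 66 76 67 75 79 is 10 bytes > B = 7, so hash it first: H(key) = 1b 15, then zero-pad to 7 bytes: K' = 1b 15 00 00 00 00 00.
K' ⊕ ipad = 2d 23 36 36 36 36 36.  K' ⊕ opad = 47 49 5c 5c 5c 5c 5c.
Inner input = (K'⊕ipad) ∥ m = 2d 23 36 36 36 36 36 ∥ e8.
Inner hash: even-index sum = 207 mod 256 = 207; odd-index sum = 375 mod 256 = 119 → cf 77.
Outer input = (K'⊕opad) ∥ inner = 47 49 5c 5c 5c 5c 5c ∥ cf 77.
Outer hash (tag): even-index sum = 466 mod 256 = 210; odd-index sum = 464 mod 256 = 208 → d2 d0.

d2d0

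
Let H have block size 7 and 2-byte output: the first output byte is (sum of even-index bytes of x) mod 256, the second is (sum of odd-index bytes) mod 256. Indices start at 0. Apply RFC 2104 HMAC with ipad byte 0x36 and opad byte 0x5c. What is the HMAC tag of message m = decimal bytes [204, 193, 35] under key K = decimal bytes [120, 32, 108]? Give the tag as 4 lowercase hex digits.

7d09

Key decimal bytes [120, 32, 108] = 78 20 6c is 3 bytes ≤ B = 7; zero-pad to 7 bytes: K' = 78 20 6c 00 00 00 00.
K' ⊕ ipad = 4e 16 5a 36 36 36 36.  K' ⊕ opad = 24 7c 30 5c 5c 5c 5c.
Inner input = (K'⊕ipad) ∥ m = 4e 16 5a 36 36 36 36 ∥ cc c1 23.
Inner hash: even-index sum = 469 mod 256 = 213; odd-index sum = 369 mod 256 = 113 → d5 71.
Outer input = (K'⊕opad) ∥ inner = 24 7c 30 5c 5c 5c 5c ∥ d5 71.
Outer hash (tag): even-index sum = 381 mod 256 = 125; odd-index sum = 521 mod 256 = 9 → 7d 09.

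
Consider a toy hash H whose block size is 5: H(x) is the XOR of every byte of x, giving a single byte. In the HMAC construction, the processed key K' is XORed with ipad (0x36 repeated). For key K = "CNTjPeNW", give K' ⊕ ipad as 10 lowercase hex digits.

2936363636

Key "CNTjPeNW" = 43 4e 54 6a 50 65 4e 57 is 8 bytes > B = 5, so hash it first: H(key) = 1f, then zero-pad to 5 bytes: K' = 1f 00 00 00 00.
XOR each byte with 0x36: 1f⊕36=29, 00⊕36=36, 00⊕36=36, 00⊕36=36, 00⊕36=36.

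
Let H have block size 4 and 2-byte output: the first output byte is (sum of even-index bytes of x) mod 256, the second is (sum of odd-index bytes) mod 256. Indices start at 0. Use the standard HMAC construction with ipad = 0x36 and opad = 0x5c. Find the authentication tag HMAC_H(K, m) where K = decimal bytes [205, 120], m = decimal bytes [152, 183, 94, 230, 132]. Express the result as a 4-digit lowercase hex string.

Key decimal bytes [205, 120] = cd 78 is 2 bytes ≤ B = 4; zero-pad to 4 bytes: K' = cd 78 00 00.
K' ⊕ ipad = fb 4e 36 36.  K' ⊕ opad = 91 24 5c 5c.
Inner input = (K'⊕ipad) ∥ m = fb 4e 36 36 ∥ 98 b7 5e e6 84.
Inner hash: even-index sum = 683 mod 256 = 171; odd-index sum = 545 mod 256 = 33 → ab 21.
Outer input = (K'⊕opad) ∥ inner = 91 24 5c 5c ∥ ab 21.
Outer hash (tag): even-index sum = 408 mod 256 = 152; odd-index sum = 161 mod 256 = 161 → 98 a1.

98a1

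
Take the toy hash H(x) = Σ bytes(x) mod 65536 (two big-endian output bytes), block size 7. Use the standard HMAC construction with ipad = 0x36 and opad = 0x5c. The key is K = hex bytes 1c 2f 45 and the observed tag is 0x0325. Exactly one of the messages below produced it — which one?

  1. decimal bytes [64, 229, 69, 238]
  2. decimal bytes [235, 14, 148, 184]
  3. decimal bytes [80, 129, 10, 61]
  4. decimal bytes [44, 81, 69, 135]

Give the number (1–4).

Key hex bytes 1c 2f 45 is 3 bytes ≤ B = 7; zero-pad to 7 bytes: K' = 1c 2f 45 00 00 00 00.
K' ⊕ ipad = 2a 19 73 36 36 36 36; K' ⊕ opad = 40 73 19 5c 5c 5c 5c.
m1: inner = H(2a 19 73 36 36 36 36 40 e5 45 ee) = 03 e6; tag = H(40 73 19 5c 5c 5c 5c 03 e6) = 0325 ← matches
m2: inner = H(2a 19 73 36 36 36 36 eb 0e 94 b8) = 03 d3; tag = H(40 73 19 5c 5c 5c 5c 03 d3) = 0312
m3: inner = H(2a 19 73 36 36 36 36 50 81 0a 3d) = 02 a6; tag = H(40 73 19 5c 5c 5c 5c 02 a6) = 02e4
m4: inner = H(2a 19 73 36 36 36 36 2c 51 45 87) = 02 d7; tag = H(40 73 19 5c 5c 5c 5c 02 d7) = 0315

1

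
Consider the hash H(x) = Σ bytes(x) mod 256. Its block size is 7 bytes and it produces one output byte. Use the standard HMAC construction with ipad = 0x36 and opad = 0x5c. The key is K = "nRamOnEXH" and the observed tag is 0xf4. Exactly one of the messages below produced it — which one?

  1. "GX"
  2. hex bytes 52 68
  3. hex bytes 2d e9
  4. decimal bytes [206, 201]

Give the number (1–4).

3

Key "nRamOnEXH" = 6e 52 61 6d 4f 6e 45 58 48 is 9 bytes > B = 7, so hash it first: H(key) = 30, then zero-pad to 7 bytes: K' = 30 00 00 00 00 00 00.
K' ⊕ ipad = 06 36 36 36 36 36 36; K' ⊕ opad = 6c 5c 5c 5c 5c 5c 5c.
m1: inner = H(06 36 36 36 36 36 36 47 58) = e9; tag = H(6c 5c 5c 5c 5c 5c 5c e9) = 7d
m2: inner = H(06 36 36 36 36 36 36 52 68) = 04; tag = H(6c 5c 5c 5c 5c 5c 5c 04) = 98
m3: inner = H(06 36 36 36 36 36 36 2d e9) = 60; tag = H(6c 5c 5c 5c 5c 5c 5c 60) = f4 ← matches
m4: inner = H(06 36 36 36 36 36 36 ce c9) = e1; tag = H(6c 5c 5c 5c 5c 5c 5c e1) = 75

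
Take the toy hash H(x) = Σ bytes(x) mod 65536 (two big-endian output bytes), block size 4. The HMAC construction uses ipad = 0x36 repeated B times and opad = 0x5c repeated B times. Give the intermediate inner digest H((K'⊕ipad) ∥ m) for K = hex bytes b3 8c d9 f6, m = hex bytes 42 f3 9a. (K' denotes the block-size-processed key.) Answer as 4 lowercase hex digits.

04bd

Key hex bytes b3 8c d9 f6 is exactly B = 4 bytes: K' = b3 8c d9 f6.
K' ⊕ ipad = 85 ba ef c0.
Inner input = 85 ba ef c0 ∥ 42 f3 9a.
Inner hash: sum = 133+186+239+192+66+243+154 = 1213 → 04 bd.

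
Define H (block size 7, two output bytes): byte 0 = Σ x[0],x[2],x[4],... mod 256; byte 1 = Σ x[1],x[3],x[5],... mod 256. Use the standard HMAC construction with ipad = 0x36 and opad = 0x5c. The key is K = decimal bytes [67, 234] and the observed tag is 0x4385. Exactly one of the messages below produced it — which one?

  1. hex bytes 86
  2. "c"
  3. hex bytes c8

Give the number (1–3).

3

Key decimal bytes [67, 234] = 43 ea is 2 bytes ≤ B = 7; zero-pad to 7 bytes: K' = 43 ea 00 00 00 00 00.
K' ⊕ ipad = 75 dc 36 36 36 36 36; K' ⊕ opad = 1f b6 5c 5c 5c 5c 5c.
m1: inner = H(75 dc 36 36 36 36 36 86) = 17 ce; tag = H(1f b6 5c 5c 5c 5c 5c 17 ce) = 0185
m2: inner = H(75 dc 36 36 36 36 36 63) = 17 ab; tag = H(1f b6 5c 5c 5c 5c 5c 17 ab) = de85
m3: inner = H(75 dc 36 36 36 36 36 c8) = 17 10; tag = H(1f b6 5c 5c 5c 5c 5c 17 10) = 4385 ← matches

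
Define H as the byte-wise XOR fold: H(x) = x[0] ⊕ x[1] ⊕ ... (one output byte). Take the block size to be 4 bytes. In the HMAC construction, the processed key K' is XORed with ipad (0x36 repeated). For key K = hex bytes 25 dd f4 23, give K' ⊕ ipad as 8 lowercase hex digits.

13ebc215

Key hex bytes 25 dd f4 23 is exactly B = 4 bytes: K' = 25 dd f4 23.
XOR each byte with 0x36: 25⊕36=13, dd⊕36=eb, f4⊕36=c2, 23⊕36=15.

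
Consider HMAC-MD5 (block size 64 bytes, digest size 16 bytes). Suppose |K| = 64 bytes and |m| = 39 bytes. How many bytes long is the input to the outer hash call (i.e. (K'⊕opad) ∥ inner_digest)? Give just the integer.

80

Key is 64 ≤ 64 bytes, zero-padded: |K'| = 64.
Outer input = (K'⊕opad) ∥ H(inner) → 64 + 16 = 80 bytes.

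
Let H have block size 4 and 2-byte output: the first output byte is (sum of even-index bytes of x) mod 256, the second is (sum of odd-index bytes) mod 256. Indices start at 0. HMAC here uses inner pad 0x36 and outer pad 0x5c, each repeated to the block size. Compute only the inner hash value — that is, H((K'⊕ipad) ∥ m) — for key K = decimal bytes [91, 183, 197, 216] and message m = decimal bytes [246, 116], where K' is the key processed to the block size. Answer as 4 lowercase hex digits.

Key decimal bytes [91, 183, 197, 216] = 5b b7 c5 d8 is exactly B = 4 bytes: K' = 5b b7 c5 d8.
K' ⊕ ipad = 6d 81 f3 ee.
Inner input = 6d 81 f3 ee ∥ f6 74.
Inner hash: even-index sum = 598 mod 256 = 86; odd-index sum = 483 mod 256 = 227 → 56 e3.

56e3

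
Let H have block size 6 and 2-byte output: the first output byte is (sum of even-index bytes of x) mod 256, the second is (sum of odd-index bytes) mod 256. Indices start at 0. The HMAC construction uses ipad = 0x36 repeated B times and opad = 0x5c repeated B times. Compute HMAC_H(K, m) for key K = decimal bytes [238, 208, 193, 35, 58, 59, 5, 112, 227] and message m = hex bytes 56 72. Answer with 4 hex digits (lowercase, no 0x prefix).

ee00

Key decimal bytes [238, 208, 193, 35, 58, 59, 5, 112, 227] = ee d0 c1 23 3a 3b 05 70 e3 is 9 bytes > B = 6, so hash it first: H(key) = d1 9e, then zero-pad to 6 bytes: K' = d1 9e 00 00 00 00.
K' ⊕ ipad = e7 a8 36 36 36 36.  K' ⊕ opad = 8d c2 5c 5c 5c 5c.
Inner input = (K'⊕ipad) ∥ m = e7 a8 36 36 36 36 ∥ 56 72.
Inner hash: even-index sum = 425 mod 256 = 169; odd-index sum = 390 mod 256 = 134 → a9 86.
Outer input = (K'⊕opad) ∥ inner = 8d c2 5c 5c 5c 5c ∥ a9 86.
Outer hash (tag): even-index sum = 494 mod 256 = 238; odd-index sum = 512 mod 256 = 0 → ee 00.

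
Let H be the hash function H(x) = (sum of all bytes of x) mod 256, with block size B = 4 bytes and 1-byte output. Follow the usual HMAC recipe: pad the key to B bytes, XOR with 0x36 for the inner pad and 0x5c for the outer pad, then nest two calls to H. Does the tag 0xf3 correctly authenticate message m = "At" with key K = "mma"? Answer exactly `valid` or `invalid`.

Key "mma" = 6d 6d 61 is 3 bytes ≤ B = 4; zero-pad to 4 bytes: K' = 6d 6d 61 00.
K' ⊕ ipad = 5b 5b 57 36; K' ⊕ opad = 31 31 3d 5c.
Inner hash: sum = 91+91+87+54+65+116 = 504; mod 256 = 248 → f8.
Outer hash (recomputed tag): sum = 49+49+61+92+248 = 499; mod 256 = 243 → f3.
Recomputed tag = f3; claimed = f3 → match.

valid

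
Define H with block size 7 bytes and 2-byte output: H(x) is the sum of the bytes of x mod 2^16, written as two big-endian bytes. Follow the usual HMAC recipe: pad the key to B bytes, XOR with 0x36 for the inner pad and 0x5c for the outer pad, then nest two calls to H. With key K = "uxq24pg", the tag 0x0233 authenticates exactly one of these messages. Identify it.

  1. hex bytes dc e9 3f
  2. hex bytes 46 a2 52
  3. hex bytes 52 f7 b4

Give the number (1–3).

Key "uxq24pg" = 75 78 71 32 34 70 67 is exactly B = 7 bytes: K' = 75 78 71 32 34 70 67.
K' ⊕ ipad = 43 4e 47 04 02 46 51; K' ⊕ opad = 29 24 2d 6e 68 2c 3b.
m1: inner = H(43 4e 47 04 02 46 51 dc e9 3f) = 03 79; tag = H(29 24 2d 6e 68 2c 3b 03 79) = 0233 ← matches
m2: inner = H(43 4e 47 04 02 46 51 46 a2 52) = 02 af; tag = H(29 24 2d 6e 68 2c 3b 02 af) = 0268
m3: inner = H(43 4e 47 04 02 46 51 52 f7 b4) = 03 72; tag = H(29 24 2d 6e 68 2c 3b 03 72) = 022c

1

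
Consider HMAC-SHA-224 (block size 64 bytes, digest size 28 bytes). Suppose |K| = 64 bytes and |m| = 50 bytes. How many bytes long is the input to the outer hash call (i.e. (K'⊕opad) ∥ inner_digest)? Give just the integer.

Key is 64 ≤ 64 bytes, zero-padded: |K'| = 64.
Outer input = (K'⊕opad) ∥ H(inner) → 64 + 28 = 92 bytes.

92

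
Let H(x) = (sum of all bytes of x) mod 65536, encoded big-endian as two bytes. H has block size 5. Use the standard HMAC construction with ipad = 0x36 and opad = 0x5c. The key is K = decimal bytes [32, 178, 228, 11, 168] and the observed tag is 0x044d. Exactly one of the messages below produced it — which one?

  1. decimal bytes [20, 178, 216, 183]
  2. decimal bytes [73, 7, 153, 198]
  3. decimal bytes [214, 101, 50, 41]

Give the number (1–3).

Key decimal bytes [32, 178, 228, 11, 168] = 20 b2 e4 0b a8 is exactly B = 5 bytes: K' = 20 b2 e4 0b a8.
K' ⊕ ipad = 16 84 d2 3d 9e; K' ⊕ opad = 7c ee b8 57 f4.
m1: inner = H(16 84 d2 3d 9e 14 b2 d8 b7) = 04 9c; tag = H(7c ee b8 57 f4 04 9c) = 040d
m2: inner = H(16 84 d2 3d 9e 49 07 99 c6) = 03 f6; tag = H(7c ee b8 57 f4 03 f6) = 0466
m3: inner = H(16 84 d2 3d 9e d6 65 32 29) = 03 dd; tag = H(7c ee b8 57 f4 03 dd) = 044d ← matches

3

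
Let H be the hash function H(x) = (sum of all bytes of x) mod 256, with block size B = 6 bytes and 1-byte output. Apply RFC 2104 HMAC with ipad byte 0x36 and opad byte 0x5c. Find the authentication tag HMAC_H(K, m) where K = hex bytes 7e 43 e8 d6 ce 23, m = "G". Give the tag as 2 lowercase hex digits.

5f

Key hex bytes 7e 43 e8 d6 ce 23 is exactly B = 6 bytes: K' = 7e 43 e8 d6 ce 23.
K' ⊕ ipad = 48 75 de e0 f8 15.  K' ⊕ opad = 22 1f b4 8a 92 7f.
Inner input = (K'⊕ipad) ∥ m = 48 75 de e0 f8 15 ∥ 47.
Inner hash: sum = 72+117+222+224+248+21+71 = 975; mod 256 = 207 → cf.
Outer input = (K'⊕opad) ∥ inner = 22 1f b4 8a 92 7f ∥ cf.
Outer hash (tag): sum = 34+31+180+138+146+127+207 = 863; mod 256 = 95 → 5f.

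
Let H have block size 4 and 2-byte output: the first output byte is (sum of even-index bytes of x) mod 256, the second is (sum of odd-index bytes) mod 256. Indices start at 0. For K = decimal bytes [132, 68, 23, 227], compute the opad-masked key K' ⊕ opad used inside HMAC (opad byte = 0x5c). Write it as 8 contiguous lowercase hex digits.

d8184bbf

Key decimal bytes [132, 68, 23, 227] = 84 44 17 e3 is exactly B = 4 bytes: K' = 84 44 17 e3.
XOR each byte with 0x5c: 84⊕5c=d8, 44⊕5c=18, 17⊕5c=4b, e3⊕5c=bf.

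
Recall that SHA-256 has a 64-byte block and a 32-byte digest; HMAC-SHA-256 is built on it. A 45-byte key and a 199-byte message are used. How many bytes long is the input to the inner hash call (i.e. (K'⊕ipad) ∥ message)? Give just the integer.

Key is 45 ≤ 64 bytes, zero-padded: |K'| = 64.
Inner input = (K'⊕ipad) ∥ m → 64 + 199 = 263 bytes.

263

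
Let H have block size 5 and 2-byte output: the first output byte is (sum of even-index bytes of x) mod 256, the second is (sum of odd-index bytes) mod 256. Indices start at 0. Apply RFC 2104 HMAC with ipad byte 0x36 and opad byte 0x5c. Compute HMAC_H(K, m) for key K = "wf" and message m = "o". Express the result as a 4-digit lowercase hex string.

Key "wf" = 77 66 is 2 bytes ≤ B = 5; zero-pad to 5 bytes: K' = 77 66 00 00 00.
K' ⊕ ipad = 41 50 36 36 36.  K' ⊕ opad = 2b 3a 5c 5c 5c.
Inner input = (K'⊕ipad) ∥ m = 41 50 36 36 36 ∥ 6f.
Inner hash: even-index sum = 173 mod 256 = 173; odd-index sum = 245 mod 256 = 245 → ad f5.
Outer input = (K'⊕opad) ∥ inner = 2b 3a 5c 5c 5c ∥ ad f5.
Outer hash (tag): even-index sum = 472 mod 256 = 216; odd-index sum = 323 mod 256 = 67 → d8 43.

d843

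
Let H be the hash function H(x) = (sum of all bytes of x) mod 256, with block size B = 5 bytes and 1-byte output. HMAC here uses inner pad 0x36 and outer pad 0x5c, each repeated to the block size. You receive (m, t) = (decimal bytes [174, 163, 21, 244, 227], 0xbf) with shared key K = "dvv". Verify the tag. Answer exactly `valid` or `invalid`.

Key "dvv" = 64 76 76 is 3 bytes ≤ B = 5; zero-pad to 5 bytes: K' = 64 76 76 00 00.
K' ⊕ ipad = 52 40 40 36 36; K' ⊕ opad = 38 2a 2a 5c 5c.
Inner hash: sum = 82+64+64+54+54+174+163+21+244+227 = 1147; mod 256 = 123 → 7b.
Outer hash (recomputed tag): sum = 56+42+42+92+92+123 = 447; mod 256 = 191 → bf.
Recomputed tag = bf; claimed = bf → match.

valid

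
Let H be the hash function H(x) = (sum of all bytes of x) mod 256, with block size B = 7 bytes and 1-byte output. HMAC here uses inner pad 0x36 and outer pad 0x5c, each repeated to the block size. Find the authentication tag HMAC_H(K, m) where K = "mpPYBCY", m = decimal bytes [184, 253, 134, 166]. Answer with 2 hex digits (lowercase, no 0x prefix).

Key "mpPYBCY" = 6d 70 50 59 42 43 59 is exactly B = 7 bytes: K' = 6d 70 50 59 42 43 59.
K' ⊕ ipad = 5b 46 66 6f 74 75 6f.  K' ⊕ opad = 31 2c 0c 05 1e 1f 05.
Inner input = (K'⊕ipad) ∥ m = 5b 46 66 6f 74 75 6f ∥ b8 fd 86 a6.
Inner hash: sum = 91+70+102+111+116+117+111+184+253+134+166 = 1455; mod 256 = 175 → af.
Outer input = (K'⊕opad) ∥ inner = 31 2c 0c 05 1e 1f 05 ∥ af.
Outer hash (tag): sum = 49+44+12+5+30+31+5+175 = 351; mod 256 = 95 → 5f.

5f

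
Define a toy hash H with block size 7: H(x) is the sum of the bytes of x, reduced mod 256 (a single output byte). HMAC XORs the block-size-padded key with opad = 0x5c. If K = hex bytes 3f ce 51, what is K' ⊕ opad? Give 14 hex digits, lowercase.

Key hex bytes 3f ce 51 is 3 bytes ≤ B = 7; zero-pad to 7 bytes: K' = 3f ce 51 00 00 00 00.
XOR each byte with 0x5c: 3f⊕5c=63, ce⊕5c=92, 51⊕5c=0d, 00⊕5c=5c, 00⊕5c=5c, 00⊕5c=5c, 00⊕5c=5c.

63920d5c5c5c5c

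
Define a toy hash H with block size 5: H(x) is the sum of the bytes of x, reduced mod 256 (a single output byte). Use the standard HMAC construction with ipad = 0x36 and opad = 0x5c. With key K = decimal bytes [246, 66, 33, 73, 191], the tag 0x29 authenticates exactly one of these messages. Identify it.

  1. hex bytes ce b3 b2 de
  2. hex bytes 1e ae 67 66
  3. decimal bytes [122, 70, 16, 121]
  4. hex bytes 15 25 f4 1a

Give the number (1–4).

2

Key decimal bytes [246, 66, 33, 73, 191] = f6 42 21 49 bf is exactly B = 5 bytes: K' = f6 42 21 49 bf.
K' ⊕ ipad = c0 74 17 7f 89; K' ⊕ opad = aa 1e 7d 15 e3.
m1: inner = H(c0 74 17 7f 89 ce b3 b2 de) = 64; tag = H(aa 1e 7d 15 e3 64) = a1
m2: inner = H(c0 74 17 7f 89 1e ae 67 66) = ec; tag = H(aa 1e 7d 15 e3 ec) = 29 ← matches
m3: inner = H(c0 74 17 7f 89 7a 46 10 79) = 9c; tag = H(aa 1e 7d 15 e3 9c) = d9
m4: inner = H(c0 74 17 7f 89 15 25 f4 1a) = 9b; tag = H(aa 1e 7d 15 e3 9b) = d8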